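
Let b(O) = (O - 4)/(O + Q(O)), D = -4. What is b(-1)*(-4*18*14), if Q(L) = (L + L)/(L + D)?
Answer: -8400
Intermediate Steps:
Q(L) = 2*L/(-4 + L) (Q(L) = (L + L)/(L - 4) = (2*L)/(-4 + L) = 2*L/(-4 + L))
b(O) = (-4 + O)/(O + 2*O/(-4 + O)) (b(O) = (O - 4)/(O + 2*O/(-4 + O)) = (-4 + O)/(O + 2*O/(-4 + O)))
b(-1)*(-4*18*14) = ((-4 - 1)²/((-1)*(-2 - 1)))*(-4*18*14) = (-1*(-5)²/(-3))*(-72*14) = -1*25*(-⅓)*(-1008) = (25/3)*(-1008) = -8400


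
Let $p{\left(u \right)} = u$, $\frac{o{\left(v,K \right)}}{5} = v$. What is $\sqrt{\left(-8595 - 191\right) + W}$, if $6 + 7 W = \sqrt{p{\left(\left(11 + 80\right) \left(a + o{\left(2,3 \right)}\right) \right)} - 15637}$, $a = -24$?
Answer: $\frac{\sqrt{-430556 + 21 i \sqrt{1879}}}{7} \approx 0.099092 + 93.738 i$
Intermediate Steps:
$o{\left(v,K \right)} = 5 v$
$W = - \frac{6}{7} + \frac{3 i \sqrt{1879}}{7}$ ($W = - \frac{6}{7} + \frac{\sqrt{\left(11 + 80\right) \left(-24 + 5 \cdot 2\right) - 15637}}{7} = - \frac{6}{7} + \frac{\sqrt{91 \left(-24 + 10\right) - 15637}}{7} = - \frac{6}{7} + \frac{\sqrt{91 \left(-14\right) - 15637}}{7} = - \frac{6}{7} + \frac{\sqrt{-1274 - 15637}}{7} = - \frac{6}{7} + \frac{\sqrt{-16911}}{7} = - \frac{6}{7} + \frac{3 i \sqrt{1879}}{7} \approx -0.85714 + 18.577 i$)
$\sqrt{\left(-8595 - 191\right) + W} = \sqrt{\left(-8595 - 191\right) - \left(\frac{6}{7} - \frac{3 i \sqrt{1879}}{7}\right)} = \sqrt{-8786 - \left(\frac{6}{7} - \frac{3 i \sqrt{1879}}{7}\right)} = \sqrt{- \frac{61508}{7} + \frac{3 i \sqrt{1879}}{7}}$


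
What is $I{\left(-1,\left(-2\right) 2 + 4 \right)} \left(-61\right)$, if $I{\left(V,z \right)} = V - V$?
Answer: $0$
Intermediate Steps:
$I{\left(V,z \right)} = 0$
$I{\left(-1,\left(-2\right) 2 + 4 \right)} \left(-61\right) = 0 \left(-61\right) = 0$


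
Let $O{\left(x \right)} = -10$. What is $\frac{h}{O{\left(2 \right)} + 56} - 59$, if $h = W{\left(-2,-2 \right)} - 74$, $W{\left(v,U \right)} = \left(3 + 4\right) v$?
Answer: $- \frac{1401}{23} \approx -60.913$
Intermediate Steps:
$W{\left(v,U \right)} = 7 v$
$h = -88$ ($h = 7 \left(-2\right) - 74 = -14 - 74 = -88$)
$\frac{h}{O{\left(2 \right)} + 56} - 59 = - \frac{88}{-10 + 56} - 59 = - \frac{88}{46} - 59 = \left(-88\right) \frac{1}{46} - 59 = - \frac{44}{23} - 59 = - \frac{1401}{23}$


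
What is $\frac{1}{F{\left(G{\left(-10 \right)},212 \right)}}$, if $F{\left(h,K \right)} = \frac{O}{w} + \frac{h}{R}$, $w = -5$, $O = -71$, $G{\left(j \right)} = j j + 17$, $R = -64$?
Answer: $\frac{320}{3959} \approx 0.080828$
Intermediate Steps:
$G{\left(j \right)} = 17 + j^{2}$ ($G{\left(j \right)} = j^{2} + 17 = 17 + j^{2}$)
$F{\left(h,K \right)} = \frac{71}{5} - \frac{h}{64}$ ($F{\left(h,K \right)} = - \frac{71}{-5} + \frac{h}{-64} = \left(-71\right) \left(- \frac{1}{5}\right) + h \left(- \frac{1}{64}\right) = \frac{71}{5} - \frac{h}{64}$)
$\frac{1}{F{\left(G{\left(-10 \right)},212 \right)}} = \frac{1}{\frac{71}{5} - \frac{17 + \left(-10\right)^{2}}{64}} = \frac{1}{\frac{71}{5} - \frac{17 + 100}{64}} = \frac{1}{\frac{71}{5} - \frac{117}{64}} = \frac{1}{\frac{3959}{320}} = \frac{320}{3959}$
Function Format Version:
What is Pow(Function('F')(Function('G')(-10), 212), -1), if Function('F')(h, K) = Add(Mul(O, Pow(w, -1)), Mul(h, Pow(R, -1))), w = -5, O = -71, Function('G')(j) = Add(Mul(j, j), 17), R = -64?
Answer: Rational(320, 3959) ≈ 0.080828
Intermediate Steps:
Function('G')(j) = Add(17, Pow(j, 2)) (Function('G')(j) = Add(Pow(j, 2), 17) = Add(17, Pow(j, 2)))
Function('F')(h, K) = Add(Rational(71, 5), Mul(Rational(-1, 64), h)) (Function('F')(h, K) = Add(Mul(-71, Pow(-5, -1)), Mul(h, Pow(-64, -1))) = Add(Mul(-71, Rational(-1, 5)), Mul(h, Rational(-1, 64))) = Add(Rational(71, 5), Mul(Rational(-1, 64), h)))
Pow(Function('F')(Function('G')(-10), 212), -1) = Pow(Add(Rational(71, 5), Mul(Rational(-1, 64), Add(17, Pow(-10, 2)))), -1) = Pow(Add(Rational(71, 5), Mul(Rational(-1, 64), Add(17, 100))), -1) = Pow(Add(Rational(71, 5), Mul(Rational(-1, 64), 117)), -1) = Pow(Add(Rational(71, 5), Rational(-117, 64)), -1) = Pow(Rational(3959, 320), -1) = Rational(320, 3959)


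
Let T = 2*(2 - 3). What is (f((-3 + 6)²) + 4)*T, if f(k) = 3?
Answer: -14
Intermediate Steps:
T = -2 (T = 2*(-1) = -2)
(f((-3 + 6)²) + 4)*T = (3 + 4)*(-2) = 7*(-2) = -14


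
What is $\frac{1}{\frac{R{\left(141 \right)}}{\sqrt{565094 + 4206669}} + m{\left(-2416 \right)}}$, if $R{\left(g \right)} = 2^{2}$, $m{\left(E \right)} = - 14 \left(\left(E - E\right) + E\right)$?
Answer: $\frac{10087506982}{341199836159167} - \frac{\sqrt{4771763}}{1364799344636668} \approx 2.9565 \cdot 10^{-5}$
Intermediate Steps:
$m{\left(E \right)} = - 14 E$ ($m{\left(E \right)} = - 14 \left(0 + E\right) = - 14 E$)
$R{\left(g \right)} = 4$
$\frac{1}{\frac{R{\left(141 \right)}}{\sqrt{565094 + 4206669}} + m{\left(-2416 \right)}} = \frac{1}{\frac{4}{\sqrt{565094 + 4206669}} - -33824} = \frac{1}{\frac{4}{\sqrt{4771763}} + 33824} = \frac{1}{4 \frac{\sqrt{4771763}}{4771763} + 33824} = \frac{1}{\frac{4 \sqrt{4771763}}{4771763} + 33824} = \frac{1}{33824 + \frac{4 \sqrt{4771763}}{4771763}}$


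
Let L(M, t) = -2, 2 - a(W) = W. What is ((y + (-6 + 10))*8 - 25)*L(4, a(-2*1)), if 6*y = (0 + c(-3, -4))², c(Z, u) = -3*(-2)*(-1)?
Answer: -110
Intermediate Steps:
a(W) = 2 - W
c(Z, u) = -6 (c(Z, u) = 6*(-1) = -6)
y = 6 (y = (0 - 6)²/6 = (⅙)*(-6)² = (⅙)*36 = 6)
((y + (-6 + 10))*8 - 25)*L(4, a(-2*1)) = ((6 + (-6 + 10))*8 - 25)*(-2) = ((6 + 4)*8 - 25)*(-2) = (10*8 - 25)*(-2) = (80 - 25)*(-2) = 55*(-2) = -110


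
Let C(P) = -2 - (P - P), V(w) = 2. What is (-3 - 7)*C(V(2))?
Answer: 20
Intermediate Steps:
C(P) = -2 (C(P) = -2 - 1*0 = -2 + 0 = -2)
(-3 - 7)*C(V(2)) = (-3 - 7)*(-2) = -10*(-2) = 20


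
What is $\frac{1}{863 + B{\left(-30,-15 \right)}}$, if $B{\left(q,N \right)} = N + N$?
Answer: $\frac{1}{833} \approx 0.0012005$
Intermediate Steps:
$B{\left(q,N \right)} = 2 N$
$\frac{1}{863 + B{\left(-30,-15 \right)}} = \frac{1}{863 + 2 \left(-15\right)} = \frac{1}{863 - 30} = \frac{1}{833}$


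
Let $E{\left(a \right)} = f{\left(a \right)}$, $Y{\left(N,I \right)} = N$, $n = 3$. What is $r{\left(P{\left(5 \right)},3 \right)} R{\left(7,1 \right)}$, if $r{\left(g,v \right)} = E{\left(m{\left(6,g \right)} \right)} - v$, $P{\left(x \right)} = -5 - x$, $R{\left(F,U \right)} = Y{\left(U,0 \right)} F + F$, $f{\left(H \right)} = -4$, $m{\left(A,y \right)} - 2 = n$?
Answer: $-98$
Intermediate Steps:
$m{\left(A,y \right)} = 5$ ($m{\left(A,y \right)} = 2 + 3 = 5$)
$R{\left(F,U \right)} = F + F U$ ($R{\left(F,U \right)} = U F + F = F U + F = F + F U$)
$E{\left(a \right)} = -4$
$r{\left(g,v \right)} = -4 - v$
$r{\left(P{\left(5 \right)},3 \right)} R{\left(7,1 \right)} = \left(-4 - 3\right) 7 \left(1 + 1\right) = \left(-4 - 3\right) 7 \cdot 2 = \left(-7\right) 14 = -98$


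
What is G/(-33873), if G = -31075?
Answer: 31075/33873 ≈ 0.91740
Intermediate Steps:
G/(-33873) = -31075/(-33873) = -31075*(-1/33873) = 31075/33873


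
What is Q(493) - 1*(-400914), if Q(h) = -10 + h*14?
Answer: 407806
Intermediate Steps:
Q(h) = -10 + 14*h
Q(493) - 1*(-400914) = (-10 + 14*493) - 1*(-400914) = (-10 + 6902) + 400914 = 6892 + 400914 = 407806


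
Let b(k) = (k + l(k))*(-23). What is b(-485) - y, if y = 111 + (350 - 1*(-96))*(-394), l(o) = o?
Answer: 197923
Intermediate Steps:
y = -175613 (y = 111 + (350 + 96)*(-394) = 111 + 446*(-394) = 111 - 175724 = -175613)
b(k) = -46*k (b(k) = (k + k)*(-23) = (2*k)*(-23) = -46*k)
b(-485) - y = -46*(-485) - 1*(-175613) = 22310 + 175613 = 197923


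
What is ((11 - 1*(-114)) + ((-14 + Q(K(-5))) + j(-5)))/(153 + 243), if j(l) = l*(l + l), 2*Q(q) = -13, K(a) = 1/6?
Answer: 103/264 ≈ 0.39015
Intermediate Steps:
K(a) = ⅙
Q(q) = -13/2 (Q(q) = (½)*(-13) = -13/2)
j(l) = 2*l² (j(l) = l*(2*l) = 2*l²)
((11 - 1*(-114)) + ((-14 + Q(K(-5))) + j(-5)))/(153 + 243) = ((11 - 1*(-114)) + ((-14 - 13/2) + 2*(-5)²))/(153 + 243) = ((11 + 114) + (-41/2 + 2*25))/396 = (125 + (-41/2 + 50))*(1/396) = (125 + 59/2)*(1/396) = (309/2)*(1/396) = 103/264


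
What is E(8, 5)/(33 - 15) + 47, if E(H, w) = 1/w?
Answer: 4231/90 ≈ 47.011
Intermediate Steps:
E(8, 5)/(33 - 15) + 47 = 1/(5*(33 - 15)) + 47 = (⅕)/18 + 47 = (⅕)*(1/18) + 47 = 1/90 + 47 = 4231/90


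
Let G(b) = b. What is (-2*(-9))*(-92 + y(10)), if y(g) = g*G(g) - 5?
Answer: 54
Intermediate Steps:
y(g) = -5 + g² (y(g) = g*g - 5 = g² - 5 = -5 + g²)
(-2*(-9))*(-92 + y(10)) = (-2*(-9))*(-92 + (-5 + 10²)) = 18*(-92 + (-5 + 100)) = 18*(-92 + 95) = 18*3 = 54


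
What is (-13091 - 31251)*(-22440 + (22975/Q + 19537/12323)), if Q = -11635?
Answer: 28533726557458492/28675621 ≈ 9.9505e+8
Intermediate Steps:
(-13091 - 31251)*(-22440 + (22975/Q + 19537/12323)) = (-13091 - 31251)*(-22440 + (22975/(-11635) + 19537/12323)) = -44342*(-22440 + (22975*(-1/11635) + 19537*(1/12323))) = -44342*(-22440 + (-4595/2327 + 19537/12323)) = -44342*(-22440 - 11161586/28675621) = -44342*(-643492096826/28675621) = 28533726557458492/28675621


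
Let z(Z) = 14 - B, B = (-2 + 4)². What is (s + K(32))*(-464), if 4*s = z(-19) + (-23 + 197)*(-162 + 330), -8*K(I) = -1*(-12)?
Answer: -3391376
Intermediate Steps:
B = 4 (B = 2² = 4)
z(Z) = 10 (z(Z) = 14 - 1*4 = 14 - 4 = 10)
K(I) = -3/2 (K(I) = -(-1)*(-12)/8 = -⅛*12 = -3/2)
s = 14621/2 (s = (10 + (-23 + 197)*(-162 + 330))/4 = (10 + 174*168)/4 = (10 + 29232)/4 = (¼)*29242 = 14621/2 ≈ 7310.5)
(s + K(32))*(-464) = (14621/2 - 3/2)*(-464) = 7309*(-464) = -3391376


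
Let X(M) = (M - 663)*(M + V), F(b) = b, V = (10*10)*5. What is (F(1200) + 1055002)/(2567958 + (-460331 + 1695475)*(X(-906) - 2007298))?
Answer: -528101/846247746469 ≈ -6.2405e-7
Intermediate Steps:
V = 500 (V = 100*5 = 500)
X(M) = (-663 + M)*(500 + M) (X(M) = (M - 663)*(M + 500) = (-663 + M)*(500 + M))
(F(1200) + 1055002)/(2567958 + (-460331 + 1695475)*(X(-906) - 2007298)) = (1200 + 1055002)/(2567958 + (-460331 + 1695475)*((-331500 + (-906)² - 163*(-906)) - 2007298)) = 1056202/(2567958 + 1235144*((-331500 + 820836 + 147678) - 2007298)) = 1056202/(2567958 + 1235144*(637014 - 2007298)) = 1056202/(2567958 + 1235144*(-1370284)) = 1056202/(2567958 - 1692498060896) = 1056202/(-1692495492938) = 1056202*(-1/1692495492938) = -528101/846247746469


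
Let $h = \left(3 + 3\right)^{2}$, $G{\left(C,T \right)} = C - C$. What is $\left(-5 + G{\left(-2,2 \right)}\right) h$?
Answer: $-180$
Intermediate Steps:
$G{\left(C,T \right)} = 0$
$h = 36$ ($h = 6^{2} = 36$)
$\left(-5 + G{\left(-2,2 \right)}\right) h = \left(-5 + 0\right) 36 = \left(-5\right) 36 = -180$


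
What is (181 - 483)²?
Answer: 91204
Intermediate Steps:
(181 - 483)² = (-302)² = 91204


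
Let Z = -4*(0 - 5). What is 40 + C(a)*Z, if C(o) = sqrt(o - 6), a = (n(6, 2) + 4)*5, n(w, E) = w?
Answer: 40 + 40*sqrt(11) ≈ 172.67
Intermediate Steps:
a = 50 (a = (6 + 4)*5 = 10*5 = 50)
Z = 20 (Z = -4*(-5) = 20)
C(o) = sqrt(-6 + o)
40 + C(a)*Z = 40 + sqrt(-6 + 50)*20 = 40 + sqrt(44)*20 = 40 + (2*sqrt(11))*20 = 40 + 40*sqrt(11)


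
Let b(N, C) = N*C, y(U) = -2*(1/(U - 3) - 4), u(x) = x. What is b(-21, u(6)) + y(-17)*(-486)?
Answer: -20313/5 ≈ -4062.6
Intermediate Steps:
y(U) = 8 - 2/(-3 + U) (y(U) = -2*(1/(-3 + U) - 4) = -2*(-4 + 1/(-3 + U)) = 8 - 2/(-3 + U))
b(N, C) = C*N
b(-21, u(6)) + y(-17)*(-486) = 6*(-21) + (2*(-13 + 4*(-17))/(-3 - 17))*(-486) = -126 + (2*(-13 - 68)/(-20))*(-486) = -126 + (2*(-1/20)*(-81))*(-486) = -126 + (81/10)*(-486) = -126 - 19683/5 = -20313/5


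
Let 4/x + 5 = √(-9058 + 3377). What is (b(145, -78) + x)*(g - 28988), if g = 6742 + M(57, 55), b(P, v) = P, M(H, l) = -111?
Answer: -9248531975/2853 + 44714*I*√5681/2853 ≈ -3.2417e+6 + 1181.3*I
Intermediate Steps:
g = 6631 (g = 6742 - 111 = 6631)
x = 4/(-5 + I*√5681) (x = 4/(-5 + √(-9058 + 3377)) = 4/(-5 + √(-5681)) = 4/(-5 + I*√5681) ≈ -0.0035051 - 0.052837*I)
(b(145, -78) + x)*(g - 28988) = (145 + (-10/2853 - 2*I*√5681/2853))*(6631 - 28988) = (413675/2853 - 2*I*√5681/2853)*(-22357) = -9248531975/2853 + 44714*I*√5681/2853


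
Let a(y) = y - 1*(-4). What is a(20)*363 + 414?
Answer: 9126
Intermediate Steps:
a(y) = 4 + y (a(y) = y + 4 = 4 + y)
a(20)*363 + 414 = (4 + 20)*363 + 414 = 24*363 + 414 = 8712 + 414 = 9126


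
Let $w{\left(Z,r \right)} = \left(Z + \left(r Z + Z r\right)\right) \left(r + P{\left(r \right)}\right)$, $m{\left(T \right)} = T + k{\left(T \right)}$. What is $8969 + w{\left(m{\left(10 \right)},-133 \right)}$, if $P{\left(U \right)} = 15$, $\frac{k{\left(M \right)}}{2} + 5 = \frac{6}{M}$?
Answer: $46493$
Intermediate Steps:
$k{\left(M \right)} = -10 + \frac{12}{M}$ ($k{\left(M \right)} = -10 + 2 \frac{6}{M} = -10 + \frac{12}{M}$)
$m{\left(T \right)} = -10 + T + \frac{12}{T}$ ($m{\left(T \right)} = T - \left(10 - \frac{12}{T}\right) = -10 + T + \frac{12}{T}$)
$w{\left(Z,r \right)} = \left(15 + r\right) \left(Z + 2 Z r\right)$ ($w{\left(Z,r \right)} = \left(Z + \left(r Z + Z r\right)\right) \left(r + 15\right) = \left(Z + \left(Z r + Z r\right)\right) \left(15 + r\right) = \left(Z + 2 Z r\right) \left(15 + r\right) = \left(15 + r\right) \left(Z + 2 Z r\right)$)
$8969 + w{\left(m{\left(10 \right)},-133 \right)} = 8969 + \left(-10 + 10 + \frac{12}{10}\right) \left(15 + 2 \left(-133\right)^{2} + 31 \left(-133\right)\right) = 8969 + \left(-10 + 10 + 12 \cdot \frac{1}{10}\right) \left(15 + 2 \cdot 17689 - 4123\right) = 8969 + \left(-10 + 10 + \frac{6}{5}\right) \left(15 + 35378 - 4123\right) = 8969 + \frac{6}{5} \cdot 31270 = 8969 + 37524 = 46493$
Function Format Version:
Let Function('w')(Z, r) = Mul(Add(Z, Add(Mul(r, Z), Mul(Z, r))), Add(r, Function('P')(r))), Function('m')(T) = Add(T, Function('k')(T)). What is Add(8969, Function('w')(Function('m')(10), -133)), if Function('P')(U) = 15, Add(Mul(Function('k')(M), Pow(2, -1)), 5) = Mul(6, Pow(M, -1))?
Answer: 46493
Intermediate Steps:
Function('k')(M) = Add(-10, Mul(12, Pow(M, -1))) (Function('k')(M) = Add(-10, Mul(2, Mul(6, Pow(M, -1)))) = Add(-10, Mul(12, Pow(M, -1))))
Function('m')(T) = Add(-10, T, Mul(12, Pow(T, -1))) (Function('m')(T) = Add(T, Add(-10, Mul(12, Pow(T, -1)))) = Add(-10, T, Mul(12, Pow(T, -1))))
Function('w')(Z, r) = Mul(Add(15, r), Add(Z, Mul(2, Z, r))) (Function('w')(Z, r) = Mul(Add(Z, Add(Mul(r, Z), Mul(Z, r))), Add(r, 15)) = Mul(Add(Z, Add(Mul(Z, r), Mul(Z, r))), Add(15, r)) = Mul(Add(Z, Mul(2, Z, r)), Add(15, r)) = Mul(Add(15, r), Add(Z, Mul(2, Z, r))))
Add(8969, Function('w')(Function('m')(10), -133)) = Add(8969, Mul(Add(-10, 10, Mul(12, Pow(10, -1))), Add(15, Mul(2, Pow(-133, 2)), Mul(31, -133)))) = Add(8969, Mul(Add(-10, 10, Mul(12, Rational(1, 10))), Add(15, Mul(2, 17689), -4123))) = Add(8969, Mul(Add(-10, 10, Rational(6, 5)), Add(15, 35378, -4123))) = Add(8969, Mul(Rational(6, 5), 31270)) = Add(8969, 37524) = 46493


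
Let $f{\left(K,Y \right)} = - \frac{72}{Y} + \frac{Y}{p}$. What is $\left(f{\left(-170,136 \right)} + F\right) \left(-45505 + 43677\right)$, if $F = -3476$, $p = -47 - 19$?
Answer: $\frac{3567321892}{561} \approx 6.3589 \cdot 10^{6}$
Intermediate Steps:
$p = -66$ ($p = -47 - 19 = -66$)
$f{\left(K,Y \right)} = - \frac{72}{Y} - \frac{Y}{66}$ ($f{\left(K,Y \right)} = - \frac{72}{Y} + \frac{Y}{-66} = - \frac{72}{Y} + Y \left(- \frac{1}{66}\right) = - \frac{72}{Y} - \frac{Y}{66}$)
$\left(f{\left(-170,136 \right)} + F\right) \left(-45505 + 43677\right) = \left(\left(- \frac{72}{136} - \frac{68}{33}\right) - 3476\right) \left(-45505 + 43677\right) = \left(\left(\left(-72\right) \frac{1}{136} - \frac{68}{33}\right) - 3476\right) \left(-1828\right) = \left(\left(- \frac{9}{17} - \frac{68}{33}\right) - 3476\right) \left(-1828\right) = \left(- \frac{1453}{561} - 3476\right) \left(-1828\right) = \left(- \frac{1951489}{561}\right) \left(-1828\right) = \frac{3567321892}{561}$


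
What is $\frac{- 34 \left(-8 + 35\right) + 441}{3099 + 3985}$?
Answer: $- \frac{477}{7084} \approx -0.067335$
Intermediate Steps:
$\frac{- 34 \left(-8 + 35\right) + 441}{3099 + 3985} = \frac{\left(-34\right) 27 + 441}{7084} = \left(-918 + 441\right) \frac{1}{7084} = \left(-477\right) \frac{1}{7084} = - \frac{477}{7084}$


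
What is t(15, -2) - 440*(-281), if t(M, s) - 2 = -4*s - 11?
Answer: 123639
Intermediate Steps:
t(M, s) = -9 - 4*s (t(M, s) = 2 + (-4*s - 11) = 2 + (-11 - 4*s) = -9 - 4*s)
t(15, -2) - 440*(-281) = (-9 - 4*(-2)) - 440*(-281) = (-9 + 8) + 123640 = -1 + 123640 = 123639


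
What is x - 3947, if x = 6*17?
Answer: -3845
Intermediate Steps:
x = 102
x - 3947 = 102 - 3947 = -3845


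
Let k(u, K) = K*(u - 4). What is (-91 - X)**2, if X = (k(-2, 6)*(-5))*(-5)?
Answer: 654481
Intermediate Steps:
k(u, K) = K*(-4 + u)
X = -900 (X = ((6*(-4 - 2))*(-5))*(-5) = ((6*(-6))*(-5))*(-5) = -36*(-5)*(-5) = 180*(-5) = -900)
(-91 - X)**2 = (-91 - 1*(-900))**2 = (-91 + 900)**2 = 809**2 = 654481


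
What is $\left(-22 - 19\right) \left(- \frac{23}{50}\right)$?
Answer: $\frac{943}{50} \approx 18.86$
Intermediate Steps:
$\left(-22 - 19\right) \left(- \frac{23}{50}\right) = - 41 \left(\left(-23\right) \frac{1}{50}\right) = \left(-41\right) \left(- \frac{23}{50}\right) = \frac{943}{50}$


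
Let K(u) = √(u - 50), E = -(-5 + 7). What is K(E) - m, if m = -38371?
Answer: 38371 + 2*I*√13 ≈ 38371.0 + 7.2111*I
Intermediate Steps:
E = -2 (E = -1*2 = -2)
K(u) = √(-50 + u)
K(E) - m = √(-50 - 2) - 1*(-38371) = √(-52) + 38371 = 2*I*√13 + 38371 = 38371 + 2*I*√13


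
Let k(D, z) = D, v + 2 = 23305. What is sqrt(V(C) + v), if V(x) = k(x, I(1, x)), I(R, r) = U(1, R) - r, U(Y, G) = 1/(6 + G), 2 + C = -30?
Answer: sqrt(23271) ≈ 152.55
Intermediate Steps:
C = -32 (C = -2 - 30 = -32)
v = 23303 (v = -2 + 23305 = 23303)
I(R, r) = 1/(6 + R) - r
V(x) = x
sqrt(V(C) + v) = sqrt(-32 + 23303) = sqrt(23271)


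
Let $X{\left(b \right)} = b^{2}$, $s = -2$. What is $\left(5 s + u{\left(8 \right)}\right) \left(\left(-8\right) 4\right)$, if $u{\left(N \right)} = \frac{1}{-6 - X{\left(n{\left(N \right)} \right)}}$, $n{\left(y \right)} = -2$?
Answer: $\frac{1616}{5} \approx 323.2$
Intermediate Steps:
$u{\left(N \right)} = - \frac{1}{10}$ ($u{\left(N \right)} = \frac{1}{-6 - \left(-2\right)^{2}} = \frac{1}{-6 - 4} = \frac{1}{-10} = - \frac{1}{10}$)
$\left(5 s + u{\left(8 \right)}\right) \left(\left(-8\right) 4\right) = \left(5 \left(-2\right) - \frac{1}{10}\right) \left(\left(-8\right) 4\right) = \left(-10 - \frac{1}{10}\right) \left(-32\right) = \left(- \frac{101}{10}\right) \left(-32\right) = \frac{1616}{5}$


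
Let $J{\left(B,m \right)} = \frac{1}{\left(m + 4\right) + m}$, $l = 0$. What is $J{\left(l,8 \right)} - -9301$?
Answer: $\frac{186021}{20} \approx 9301.0$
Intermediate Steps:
$J{\left(B,m \right)} = \frac{1}{4 + 2 m}$ ($J{\left(B,m \right)} = \frac{1}{\left(4 + m\right) + m} = \frac{1}{4 + 2 m}$)
$J{\left(l,8 \right)} - -9301 = \frac{1}{2 \left(2 + 8\right)} - -9301 = \frac{1}{2 \cdot 10} + 9301 = \frac{1}{2} \cdot \frac{1}{10} + 9301 = \frac{1}{20} + 9301 = \frac{186021}{20}$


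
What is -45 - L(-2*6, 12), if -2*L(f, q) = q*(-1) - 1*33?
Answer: -135/2 ≈ -67.500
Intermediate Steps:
L(f, q) = 33/2 + q/2 (L(f, q) = -(q*(-1) - 1*33)/2 = -(-q - 33)/2 = -(-33 - q)/2 = 33/2 + q/2)
-45 - L(-2*6, 12) = -45 - (33/2 + (½)*12) = -45 - (33/2 + 6) = -45 - 1*45/2 = -45 - 45/2 = -135/2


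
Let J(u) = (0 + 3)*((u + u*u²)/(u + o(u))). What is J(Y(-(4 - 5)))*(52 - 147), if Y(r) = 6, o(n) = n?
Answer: -10545/2 ≈ -5272.5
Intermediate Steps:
J(u) = 3*(u + u³)/(2*u) (J(u) = (0 + 3)*((u + u*u²)/(u + u)) = 3*((u + u³)/((2*u))) = 3*((u + u³)*(1/(2*u))) = 3*((u + u³)/(2*u)) = 3*(u + u³)/(2*u))
J(Y(-(4 - 5)))*(52 - 147) = (3/2 + (3/2)*6²)*(52 - 147) = (3/2 + (3/2)*36)*(-95) = (3/2 + 54)*(-95) = (111/2)*(-95) = -10545/2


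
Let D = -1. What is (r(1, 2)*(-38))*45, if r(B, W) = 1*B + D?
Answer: 0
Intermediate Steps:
r(B, W) = -1 + B (r(B, W) = 1*B - 1 = B - 1 = -1 + B)
(r(1, 2)*(-38))*45 = ((-1 + 1)*(-38))*45 = (0*(-38))*45 = 0*45 = 0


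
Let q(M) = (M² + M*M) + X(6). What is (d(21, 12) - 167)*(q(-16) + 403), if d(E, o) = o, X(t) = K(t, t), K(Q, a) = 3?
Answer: -142290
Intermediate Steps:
X(t) = 3
q(M) = 3 + 2*M² (q(M) = (M² + M*M) + 3 = (M² + M²) + 3 = 2*M² + 3 = 3 + 2*M²)
(d(21, 12) - 167)*(q(-16) + 403) = (12 - 167)*((3 + 2*(-16)²) + 403) = -155*((3 + 2*256) + 403) = -155*((3 + 512) + 403) = -155*(515 + 403) = -155*918 = -142290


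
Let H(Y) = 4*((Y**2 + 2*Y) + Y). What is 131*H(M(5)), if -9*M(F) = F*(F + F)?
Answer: 602600/81 ≈ 7439.5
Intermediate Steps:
M(F) = -2*F**2/9 (M(F) = -F*(F + F)/9 = -F*2*F/9 = -2*F**2/9)
H(Y) = 4*Y**2 + 12*Y (H(Y) = 4*(Y**2 + 3*Y) = 4*Y**2 + 12*Y)
131*H(M(5)) = 131*(4*(-2/9*5**2)*(3 - 2/9*5**2)) = 131*(4*(-2/9*25)*(3 - 2/9*25)) = 131*(4*(-50/9)*(3 - 50/9)) = 131*(4*(-50/9)*(-23/9)) = 131*(4600/81) = 602600/81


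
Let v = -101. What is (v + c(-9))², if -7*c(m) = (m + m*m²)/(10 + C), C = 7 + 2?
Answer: 161163025/17689 ≈ 9110.9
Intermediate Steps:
C = 9
c(m) = -m/133 - m³/133 (c(m) = -(m + m*m²)/(7*(10 + 9)) = -(m + m³)/(7*19) = -(m + m³)/133 = -(m/19 + m³/19)/7 = -m/133 - m³/133)
(v + c(-9))² = (-101 + (1/133)*(-9)*(-1 - 1*(-9)²))² = (-101 + (1/133)*(-9)*(-1 - 1*81))² = (-101 + (1/133)*(-9)*(-1 - 81))² = (-101 + (1/133)*(-9)*(-82))² = (-101 + 738/133)² = (-12695/133)² = 161163025/17689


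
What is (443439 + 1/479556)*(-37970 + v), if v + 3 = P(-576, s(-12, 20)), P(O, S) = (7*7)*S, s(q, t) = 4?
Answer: -8033423852452045/479556 ≈ -1.6752e+10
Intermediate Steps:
P(O, S) = 49*S
v = 193 (v = -3 + 49*4 = -3 + 196 = 193)
(443439 + 1/479556)*(-37970 + v) = (443439 + 1/479556)*(-37970 + 193) = (443439 + 1/479556)*(-37777) = (212653833085/479556)*(-37777) = -8033423852452045/479556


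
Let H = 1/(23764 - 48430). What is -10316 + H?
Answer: -254454457/24666 ≈ -10316.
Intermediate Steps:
H = -1/24666 (H = 1/(-24666) = -1/24666 ≈ -4.0542e-5)
-10316 + H = -10316 - 1/24666 = -254454457/24666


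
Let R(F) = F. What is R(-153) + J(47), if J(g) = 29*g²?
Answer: 63908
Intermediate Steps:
R(-153) + J(47) = -153 + 29*47² = -153 + 29*2209 = -153 + 64061 = 63908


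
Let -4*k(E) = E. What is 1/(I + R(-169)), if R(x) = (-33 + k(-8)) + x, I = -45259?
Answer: -1/45459 ≈ -2.1998e-5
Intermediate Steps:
k(E) = -E/4
R(x) = -31 + x (R(x) = (-33 - 1/4*(-8)) + x = (-33 + 2) + x = -31 + x)
1/(I + R(-169)) = 1/(-45259 + (-31 - 169)) = 1/(-45259 - 200) = 1/(-45459) = -1/45459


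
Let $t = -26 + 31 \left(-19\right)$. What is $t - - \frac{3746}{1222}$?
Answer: $- \frac{373892}{611} \approx -611.93$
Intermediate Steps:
$t = -615$ ($t = -26 - 589 = -615$)
$t - - \frac{3746}{1222} = -615 - - \frac{3746}{1222} = -615 - \left(-3746\right) \frac{1}{1222} = -615 - - \frac{1873}{611} = -615 + \frac{1873}{611} = - \frac{373892}{611}$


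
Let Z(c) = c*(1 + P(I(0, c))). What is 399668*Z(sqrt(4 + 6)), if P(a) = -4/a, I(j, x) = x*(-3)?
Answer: 1598672/3 + 399668*sqrt(10) ≈ 1.7968e+6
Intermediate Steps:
I(j, x) = -3*x
Z(c) = c*(1 + 4/(3*c)) (Z(c) = c*(1 - 4*(-1/(3*c))) = c*(1 - (-4)/(3*c)) = c*(1 + 4/(3*c)))
399668*Z(sqrt(4 + 6)) = 399668*(4/3 + sqrt(4 + 6)) = 399668*(4/3 + sqrt(10)) = 1598672/3 + 399668*sqrt(10)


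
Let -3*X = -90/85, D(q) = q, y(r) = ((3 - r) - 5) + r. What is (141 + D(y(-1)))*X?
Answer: 834/17 ≈ 49.059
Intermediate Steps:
y(r) = -2 (y(r) = (-2 - r) + r = -2)
X = 6/17 (X = -(-30)/85 = -⅓*(-18/17) = 6/17 ≈ 0.35294)
(141 + D(y(-1)))*X = (141 - 2)*(6/17) = 139*(6/17) = 834/17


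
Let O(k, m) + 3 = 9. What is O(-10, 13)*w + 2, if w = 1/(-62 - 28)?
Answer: 29/15 ≈ 1.9333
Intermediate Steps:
O(k, m) = 6 (O(k, m) = -3 + 9 = 6)
w = -1/90 (w = 1/(-90) = -1/90 ≈ -0.011111)
O(-10, 13)*w + 2 = 6*(-1/90) + 2 = -1/15 + 2 = 29/15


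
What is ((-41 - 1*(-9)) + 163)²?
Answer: 17161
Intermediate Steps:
((-41 - 1*(-9)) + 163)² = ((-41 + 9) + 163)² = (-32 + 163)² = 131² = 17161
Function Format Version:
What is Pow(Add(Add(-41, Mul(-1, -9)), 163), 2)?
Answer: 17161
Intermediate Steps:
Pow(Add(Add(-41, Mul(-1, -9)), 163), 2) = Pow(Add(Add(-41, 9), 163), 2) = Pow(Add(-32, 163), 2) = Pow(131, 2) = 17161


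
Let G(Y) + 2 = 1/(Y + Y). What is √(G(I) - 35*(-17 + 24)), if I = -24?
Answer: I*√35571/12 ≈ 15.717*I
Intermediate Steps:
G(Y) = -2 + 1/(2*Y) (G(Y) = -2 + 1/(Y + Y) = -2 + 1/(2*Y))
√(G(I) - 35*(-17 + 24)) = √((-2 + (½)/(-24)) - 35*(-17 + 24)) = √((-2 + (½)*(-1/24)) - 35*7) = √((-2 - 1/48) - 245) = √(-97/48 - 245) = √(-11857/48) = I*√35571/12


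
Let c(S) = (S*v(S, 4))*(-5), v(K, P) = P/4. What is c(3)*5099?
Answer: -76485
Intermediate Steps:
v(K, P) = P/4 (v(K, P) = P*(1/4) = P/4)
c(S) = -5*S (c(S) = (S*((1/4)*4))*(-5) = (S*1)*(-5) = S*(-5) = -5*S)
c(3)*5099 = -5*3*5099 = -15*5099 = -76485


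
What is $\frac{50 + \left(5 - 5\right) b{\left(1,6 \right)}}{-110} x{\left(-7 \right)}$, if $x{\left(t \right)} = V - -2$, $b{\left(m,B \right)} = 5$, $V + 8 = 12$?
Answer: $- \frac{30}{11} \approx -2.7273$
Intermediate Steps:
$V = 4$ ($V = -8 + 12 = 4$)
$x{\left(t \right)} = 6$ ($x{\left(t \right)} = 4 - -2 = 4 + 2 = 6$)
$\frac{50 + \left(5 - 5\right) b{\left(1,6 \right)}}{-110} x{\left(-7 \right)} = \frac{50 + \left(5 - 5\right) 5}{-110} \cdot 6 = \left(50 + 0 \cdot 5\right) \left(- \frac{1}{110}\right) 6 = \left(50 + 0\right) \left(- \frac{1}{110}\right) 6 = 50 \left(- \frac{1}{110}\right) 6 = \left(- \frac{5}{11}\right) 6 = - \frac{30}{11}$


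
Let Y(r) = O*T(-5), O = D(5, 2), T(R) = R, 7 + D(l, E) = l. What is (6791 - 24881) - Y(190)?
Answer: -18100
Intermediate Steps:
D(l, E) = -7 + l
O = -2 (O = -7 + 5 = -2)
Y(r) = 10 (Y(r) = -2*(-5) = 10)
(6791 - 24881) - Y(190) = (6791 - 24881) - 1*10 = -18090 - 10 = -18100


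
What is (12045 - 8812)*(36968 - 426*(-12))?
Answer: 136044640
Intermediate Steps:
(12045 - 8812)*(36968 - 426*(-12)) = 3233*(36968 + 5112) = 3233*42080 = 136044640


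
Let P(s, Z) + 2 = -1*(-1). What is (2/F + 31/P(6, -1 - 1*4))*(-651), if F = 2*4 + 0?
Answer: 80073/4 ≈ 20018.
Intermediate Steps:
F = 8 (F = 8 + 0 = 8)
P(s, Z) = -1 (P(s, Z) = -2 - 1*(-1) = -2 + 1 = -1)
(2/F + 31/P(6, -1 - 1*4))*(-651) = (2/8 + 31/(-1))*(-651) = (2*(⅛) + 31*(-1))*(-651) = (¼ - 31)*(-651) = -123/4*(-651) = 80073/4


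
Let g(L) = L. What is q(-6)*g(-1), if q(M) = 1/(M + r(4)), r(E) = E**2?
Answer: -1/10 ≈ -0.10000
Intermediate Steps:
q(M) = 1/(16 + M) (q(M) = 1/(M + 4**2) = 1/(M + 16) = 1/(16 + M))
q(-6)*g(-1) = -1/(16 - 6) = -1/10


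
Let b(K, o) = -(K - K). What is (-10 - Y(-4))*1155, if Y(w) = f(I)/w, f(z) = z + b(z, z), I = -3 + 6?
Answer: -42735/4 ≈ -10684.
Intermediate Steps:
b(K, o) = 0 (b(K, o) = -1*0 = 0)
I = 3
f(z) = z (f(z) = z + 0 = z)
Y(w) = 3/w
(-10 - Y(-4))*1155 = (-10 - 3/(-4))*1155 = (-10 - 3*(-1)/4)*1155 = (-10 - 1*(-3/4))*1155 = (-10 + 3/4)*1155 = -37/4*1155 = -42735/4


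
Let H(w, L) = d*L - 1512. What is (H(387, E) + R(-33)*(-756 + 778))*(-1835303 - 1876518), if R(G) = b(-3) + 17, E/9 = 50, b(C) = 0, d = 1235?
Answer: -2058620468452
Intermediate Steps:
E = 450 (E = 9*50 = 450)
R(G) = 17 (R(G) = 0 + 17 = 17)
H(w, L) = -1512 + 1235*L (H(w, L) = 1235*L - 1512 = -1512 + 1235*L)
(H(387, E) + R(-33)*(-756 + 778))*(-1835303 - 1876518) = ((-1512 + 1235*450) + 17*(-756 + 778))*(-1835303 - 1876518) = ((-1512 + 555750) + 17*22)*(-3711821) = (554238 + 374)*(-3711821) = 554612*(-3711821) = -2058620468452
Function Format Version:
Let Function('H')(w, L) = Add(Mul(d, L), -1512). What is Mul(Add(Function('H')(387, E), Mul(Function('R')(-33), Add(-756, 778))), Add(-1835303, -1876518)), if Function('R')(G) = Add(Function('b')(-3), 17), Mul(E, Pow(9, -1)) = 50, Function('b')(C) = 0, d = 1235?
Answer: -2058620468452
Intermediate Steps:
E = 450 (E = Mul(9, 50) = 450)
Function('R')(G) = 17 (Function('R')(G) = Add(0, 17) = 17)
Function('H')(w, L) = Add(-1512, Mul(1235, L)) (Function('H')(w, L) = Add(Mul(1235, L), -1512) = Add(-1512, Mul(1235, L)))
Mul(Add(Function('H')(387, E), Mul(Function('R')(-33), Add(-756, 778))), Add(-1835303, -1876518)) = Mul(Add(Add(-1512, Mul(1235, 450)), Mul(17, Add(-756, 778))), Add(-1835303, -1876518)) = Mul(Add(Add(-1512, 555750), Mul(17, 22)), -3711821) = Mul(Add(554238, 374), -3711821) = Mul(554612, -3711821) = -2058620468452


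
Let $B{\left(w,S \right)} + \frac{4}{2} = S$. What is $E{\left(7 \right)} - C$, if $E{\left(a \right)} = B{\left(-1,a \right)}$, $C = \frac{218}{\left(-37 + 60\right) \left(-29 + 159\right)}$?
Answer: $\frac{7366}{1495} \approx 4.9271$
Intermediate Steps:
$B{\left(w,S \right)} = -2 + S$
$C = \frac{109}{1495}$ ($C = \frac{218}{23 \cdot 130} = \frac{218}{2990} = 218 \cdot \frac{1}{2990} = \frac{109}{1495} \approx 0.07291$)
$E{\left(a \right)} = -2 + a$
$E{\left(7 \right)} - C = \left(-2 + 7\right) - \frac{109}{1495} = 5 - \frac{109}{1495} = \frac{7366}{1495}$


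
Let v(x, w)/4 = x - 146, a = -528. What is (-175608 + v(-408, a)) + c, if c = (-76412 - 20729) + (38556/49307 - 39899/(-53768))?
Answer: -728966333163839/2651138776 ≈ -2.7496e+5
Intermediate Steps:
v(x, w) = -584 + 4*x (v(x, w) = 4*(x - 146) = 4*(-146 + x) = -584 + 4*x)
c = -257530231460415/2651138776 (c = -97141 + (38556*(1/49307) - 39899*(-1/53768)) = -97141 + (38556/49307 + 39899/53768) = -97141 + 4040379001/2651138776 = -257530231460415/2651138776 ≈ -97140.)
(-175608 + v(-408, a)) + c = (-175608 + (-584 + 4*(-408))) - 257530231460415/2651138776 = (-175608 + (-584 - 1632)) - 257530231460415/2651138776 = (-175608 - 2216) - 257530231460415/2651138776 = -177824 - 257530231460415/2651138776 = -728966333163839/2651138776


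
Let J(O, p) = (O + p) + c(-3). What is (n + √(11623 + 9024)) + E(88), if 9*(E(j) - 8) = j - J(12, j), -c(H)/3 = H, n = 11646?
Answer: 34955/3 + √20647 ≈ 11795.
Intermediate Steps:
c(H) = -3*H
J(O, p) = 9 + O + p (J(O, p) = (O + p) - 3*(-3) = (O + p) + 9 = 9 + O + p)
E(j) = 17/3 (E(j) = 8 + (j - (9 + 12 + j))/9 = 8 + (j - (21 + j))/9 = 8 + (j + (-21 - j))/9 = 8 + (⅑)*(-21) = 8 - 7/3 = 17/3)
(n + √(11623 + 9024)) + E(88) = (11646 + √(11623 + 9024)) + 17/3 = (11646 + √20647) + 17/3 = 34955/3 + √20647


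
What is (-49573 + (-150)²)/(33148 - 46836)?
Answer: 27073/13688 ≈ 1.9779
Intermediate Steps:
(-49573 + (-150)²)/(33148 - 46836) = (-49573 + 22500)/(-13688) = -27073*(-1/13688) = 27073/13688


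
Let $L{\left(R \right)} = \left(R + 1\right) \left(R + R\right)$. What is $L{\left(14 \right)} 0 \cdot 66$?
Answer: $0$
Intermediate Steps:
$L{\left(R \right)} = 2 R \left(1 + R\right)$ ($L{\left(R \right)} = \left(1 + R\right) 2 R = 2 R \left(1 + R\right)$)
$L{\left(14 \right)} 0 \cdot 66 = 2 \cdot 14 \left(1 + 14\right) 0 \cdot 66 = 2 \cdot 14 \cdot 15 \cdot 0 = 420 \cdot 0 = 0$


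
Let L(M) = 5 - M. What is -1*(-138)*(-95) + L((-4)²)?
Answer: -13121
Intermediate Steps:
-1*(-138)*(-95) + L((-4)²) = -1*(-138)*(-95) + (5 - 1*(-4)²) = 138*(-95) + (5 - 1*16) = -13110 + (5 - 16) = -13110 - 11 = -13121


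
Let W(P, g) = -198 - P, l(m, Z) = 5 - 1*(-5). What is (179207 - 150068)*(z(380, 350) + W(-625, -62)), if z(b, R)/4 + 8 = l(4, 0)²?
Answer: 23165505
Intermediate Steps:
l(m, Z) = 10 (l(m, Z) = 5 + 5 = 10)
z(b, R) = 368 (z(b, R) = -32 + 4*10² = -32 + 4*100 = -32 + 400 = 368)
(179207 - 150068)*(z(380, 350) + W(-625, -62)) = (179207 - 150068)*(368 + (-198 - 1*(-625))) = 29139*(368 + (-198 + 625)) = 29139*(368 + 427) = 29139*795 = 23165505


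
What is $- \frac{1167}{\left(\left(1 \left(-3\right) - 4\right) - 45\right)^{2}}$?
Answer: $- \frac{1167}{2704} \approx -0.43158$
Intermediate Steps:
$- \frac{1167}{\left(\left(1 \left(-3\right) - 4\right) - 45\right)^{2}} = - \frac{1167}{\left(\left(-3 - 4\right) - 45\right)^{2}} = - \frac{1167}{\left(-7 - 45\right)^{2}} = - \frac{1167}{\left(-52\right)^{2}} = - \frac{1167}{2704}$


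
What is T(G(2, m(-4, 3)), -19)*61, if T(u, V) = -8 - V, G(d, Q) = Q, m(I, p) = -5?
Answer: 671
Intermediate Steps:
T(G(2, m(-4, 3)), -19)*61 = (-8 - 1*(-19))*61 = (-8 + 19)*61 = 11*61 = 671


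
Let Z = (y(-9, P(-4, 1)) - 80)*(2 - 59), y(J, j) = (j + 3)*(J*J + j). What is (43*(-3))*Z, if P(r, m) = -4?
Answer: -1154421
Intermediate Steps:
y(J, j) = (3 + j)*(j + J²) (y(J, j) = (3 + j)*(J² + j) = (3 + j)*(j + J²))
Z = 8949 (Z = (((-4)² + 3*(-4) + 3*(-9)² - 4*(-9)²) - 80)*(2 - 59) = ((16 - 12 + 3*81 - 4*81) - 80)*(-57) = ((16 - 12 + 243 - 324) - 80)*(-57) = (-77 - 80)*(-57) = -157*(-57) = 8949)
(43*(-3))*Z = (43*(-3))*8949 = -129*8949 = -1154421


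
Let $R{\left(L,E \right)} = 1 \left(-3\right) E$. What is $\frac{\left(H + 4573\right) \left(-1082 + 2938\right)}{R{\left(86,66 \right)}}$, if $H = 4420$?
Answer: $- \frac{8345504}{99} \approx -84298.0$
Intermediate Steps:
$R{\left(L,E \right)} = - 3 E$
$\frac{\left(H + 4573\right) \left(-1082 + 2938\right)}{R{\left(86,66 \right)}} = \frac{\left(4420 + 4573\right) \left(-1082 + 2938\right)}{\left(-3\right) 66} = \frac{8993 \cdot 1856}{-198} = 16691008 \left(- \frac{1}{198}\right) = - \frac{8345504}{99}$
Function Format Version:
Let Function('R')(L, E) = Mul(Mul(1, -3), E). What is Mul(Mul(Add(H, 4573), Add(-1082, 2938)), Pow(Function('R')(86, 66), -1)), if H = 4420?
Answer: Rational(-8345504, 99) ≈ -84298.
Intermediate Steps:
Function('R')(L, E) = Mul(-3, E)
Mul(Mul(Add(H, 4573), Add(-1082, 2938)), Pow(Function('R')(86, 66), -1)) = Mul(Mul(Add(4420, 4573), Add(-1082, 2938)), Pow(Mul(-3, 66), -1)) = Mul(Mul(8993, 1856), Pow(-198, -1)) = Mul(16691008, Rational(-1, 198)) = Rational(-8345504, 99)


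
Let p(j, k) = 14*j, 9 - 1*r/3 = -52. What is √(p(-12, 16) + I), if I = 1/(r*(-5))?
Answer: I*√140654715/915 ≈ 12.962*I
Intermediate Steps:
r = 183 (r = 27 - 3*(-52) = 27 + 156 = 183)
I = -1/915 (I = 1/(183*(-5)) = 1/(-915) = -1/915 ≈ -0.0010929)
√(p(-12, 16) + I) = √(14*(-12) - 1/915) = √(-168 - 1/915) = √(-153721/915) = I*√140654715/915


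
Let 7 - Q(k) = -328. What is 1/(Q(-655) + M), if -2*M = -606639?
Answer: 2/607309 ≈ 3.2932e-6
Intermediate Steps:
M = 606639/2 (M = -1/2*(-606639) = 606639/2 ≈ 3.0332e+5)
Q(k) = 335 (Q(k) = 7 - 1*(-328) = 7 + 328 = 335)
1/(Q(-655) + M) = 1/(335 + 606639/2) = 1/(607309/2) = 2/607309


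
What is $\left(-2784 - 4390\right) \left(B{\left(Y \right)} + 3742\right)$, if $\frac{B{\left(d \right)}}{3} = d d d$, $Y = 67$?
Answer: $-6499866394$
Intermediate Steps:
$B{\left(d \right)} = 3 d^{3}$ ($B{\left(d \right)} = 3 d d d = 3 d^{2} d = 3 d^{3}$)
$\left(-2784 - 4390\right) \left(B{\left(Y \right)} + 3742\right) = \left(-2784 - 4390\right) \left(3 \cdot 67^{3} + 3742\right) = - 7174 \left(3 \cdot 300763 + 3742\right) = - 7174 \left(902289 + 3742\right) = \left(-7174\right) 906031 = -6499866394$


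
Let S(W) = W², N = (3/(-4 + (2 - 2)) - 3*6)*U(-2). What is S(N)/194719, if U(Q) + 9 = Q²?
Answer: 140625/3115504 ≈ 0.045137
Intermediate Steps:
U(Q) = -9 + Q²
N = 375/4 (N = (3/(-4 + (2 - 2)) - 3*6)*(-9 + (-2)²) = (3/(-4 + 0) - 18)*(-9 + 4) = (3/(-4) - 18)*(-5) = (3*(-¼) - 18)*(-5) = (-¾ - 18)*(-5) = -75/4*(-5) = 375/4 ≈ 93.750)
S(N)/194719 = (375/4)²/194719 = (140625/16)*(1/194719) = 140625/3115504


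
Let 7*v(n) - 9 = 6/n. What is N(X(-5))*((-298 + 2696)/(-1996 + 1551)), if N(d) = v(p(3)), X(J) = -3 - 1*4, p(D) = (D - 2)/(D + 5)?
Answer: -136686/3115 ≈ -43.880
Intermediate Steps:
p(D) = (-2 + D)/(5 + D)
X(J) = -7 (X(J) = -3 - 4 = -7)
v(n) = 9/7 + 6/(7*n) (v(n) = 9/7 + (6/n)/7 = 9/7 + 6/(7*n))
N(d) = 57/7 (N(d) = 3*(2 + 3*((-2 + 3)/(5 + 3)))/(7*(((-2 + 3)/(5 + 3)))) = 3*(2 + 3*(1/8))/(7*((1/8))) = 3*(2 + 3*((1/8)*1))/(7*(((1/8)*1))) = 3*(2 + 3*(1/8))/(7*(1/8)) = (3/7)*8*(2 + 3/8) = (3/7)*8*(19/8) = 57/7)
N(X(-5))*((-298 + 2696)/(-1996 + 1551)) = 57*((-298 + 2696)/(-1996 + 1551))/7 = 57*(2398/(-445))/7 = 57*(2398*(-1/445))/7 = (57/7)*(-2398/445) = -136686/3115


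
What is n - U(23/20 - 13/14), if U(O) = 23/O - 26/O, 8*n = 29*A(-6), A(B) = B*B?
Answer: 8931/62 ≈ 144.05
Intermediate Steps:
A(B) = B²
n = 261/2 (n = (29*(-6)²)/8 = (29*36)/8 = (⅛)*1044 = 261/2 ≈ 130.50)
U(O) = -3/O
n - U(23/20 - 13/14) = 261/2 - (-3)/(23/20 - 13/14) = 261/2 - (-3)/31/140 = 261/2 - (-3)*140/31 = 261/2 - 1*(-420/31) = 261/2 + 420/31 = 8931/62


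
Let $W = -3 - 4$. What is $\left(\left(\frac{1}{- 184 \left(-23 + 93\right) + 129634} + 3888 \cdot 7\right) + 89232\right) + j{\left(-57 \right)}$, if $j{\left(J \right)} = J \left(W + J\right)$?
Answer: $\frac{14021688385}{116754} \approx 1.201 \cdot 10^{5}$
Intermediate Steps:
$W = -7$ ($W = -3 - 4 = -7$)
$j{\left(J \right)} = J \left(-7 + J\right)$
$\left(\left(\frac{1}{- 184 \left(-23 + 93\right) + 129634} + 3888 \cdot 7\right) + 89232\right) + j{\left(-57 \right)} = \left(\left(\frac{1}{- 184 \left(-23 + 93\right) + 129634} + 3888 \cdot 7\right) + 89232\right) - 57 \left(-7 - 57\right) = \left(\left(\frac{1}{\left(-184\right) 70 + 129634} + 27216\right) + 89232\right) - -3648 = \left(\left(\frac{1}{-12880 + 129634} + 27216\right) + 89232\right) + 3648 = \left(\left(\frac{1}{116754} + 27216\right) + 89232\right) + 3648 = \left(\frac{3177576865}{116754} + 89232\right) + 3648 = \frac{13595769793}{116754} + 3648 = \frac{14021688385}{116754}$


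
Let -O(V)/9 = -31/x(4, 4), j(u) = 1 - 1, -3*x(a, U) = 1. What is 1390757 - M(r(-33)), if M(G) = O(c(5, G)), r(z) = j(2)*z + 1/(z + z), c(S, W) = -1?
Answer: 1391594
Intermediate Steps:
x(a, U) = -1/3 (x(a, U) = -1/3*1 = -1/3)
j(u) = 0
r(z) = 1/(2*z) (r(z) = 0*z + 1/(z + z) = 0 + 1/(2*z) = 1/(2*z))
O(V) = -837 (O(V) = -(-279)/(-1/3) = -(-279)*(-3) = -9*93 = -837)
M(G) = -837
1390757 - M(r(-33)) = 1390757 - 1*(-837) = 1390757 + 837 = 1391594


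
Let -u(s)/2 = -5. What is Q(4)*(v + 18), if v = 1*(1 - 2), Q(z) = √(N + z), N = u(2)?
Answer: 17*√14 ≈ 63.608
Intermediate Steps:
u(s) = 10 (u(s) = -2*(-5) = 10)
N = 10
Q(z) = √(10 + z)
v = -1 (v = 1*(-1) = -1)
Q(4)*(v + 18) = √(10 + 4)*(-1 + 18) = √14*17 = 17*√14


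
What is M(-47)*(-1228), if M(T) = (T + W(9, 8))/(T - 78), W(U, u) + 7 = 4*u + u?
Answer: -17192/125 ≈ -137.54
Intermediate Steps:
W(U, u) = -7 + 5*u (W(U, u) = -7 + (4*u + u) = -7 + 5*u)
M(T) = (33 + T)/(-78 + T) (M(T) = (T + (-7 + 5*8))/(T - 78) = (T + (-7 + 40))/(-78 + T) = (T + 33)/(-78 + T) = (33 + T)/(-78 + T))
M(-47)*(-1228) = ((33 - 47)/(-78 - 47))*(-1228) = (-14/(-125))*(-1228) = -1/125*(-14)*(-1228) = (14/125)*(-1228) = -17192/125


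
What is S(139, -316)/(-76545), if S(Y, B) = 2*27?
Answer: -2/2835 ≈ -0.00070547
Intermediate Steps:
S(Y, B) = 54
S(139, -316)/(-76545) = 54/(-76545) = 54*(-1/76545) = -2/2835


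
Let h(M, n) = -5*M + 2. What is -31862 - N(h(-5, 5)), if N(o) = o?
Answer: -31889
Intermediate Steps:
h(M, n) = 2 - 5*M
-31862 - N(h(-5, 5)) = -31862 - (2 - 5*(-5)) = -31862 - (2 + 25) = -31862 - 1*27 = -31862 - 27 = -31889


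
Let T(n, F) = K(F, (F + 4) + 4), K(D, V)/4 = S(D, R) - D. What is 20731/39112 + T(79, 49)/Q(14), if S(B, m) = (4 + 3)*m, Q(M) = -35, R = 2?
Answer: 177179/39112 ≈ 4.5300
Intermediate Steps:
S(B, m) = 7*m
K(D, V) = 56 - 4*D (K(D, V) = 4*(7*2 - D) = 4*(14 - D) = 56 - 4*D)
T(n, F) = 56 - 4*F
20731/39112 + T(79, 49)/Q(14) = 20731/39112 + (56 - 4*49)/(-35) = 20731*(1/39112) + (56 - 196)*(-1/35) = 20731/39112 - 140*(-1/35) = 20731/39112 + 4 = 177179/39112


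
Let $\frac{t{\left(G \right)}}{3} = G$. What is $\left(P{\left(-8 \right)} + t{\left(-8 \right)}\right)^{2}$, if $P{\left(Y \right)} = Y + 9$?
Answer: $529$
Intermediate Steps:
$P{\left(Y \right)} = 9 + Y$
$t{\left(G \right)} = 3 G$
$\left(P{\left(-8 \right)} + t{\left(-8 \right)}\right)^{2} = \left(\left(9 - 8\right) + 3 \left(-8\right)\right)^{2} = \left(1 - 24\right)^{2} = \left(-23\right)^{2} = 529$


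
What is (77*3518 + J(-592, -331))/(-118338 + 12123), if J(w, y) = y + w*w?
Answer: -621019/106215 ≈ -5.8468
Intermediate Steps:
J(w, y) = y + w²
(77*3518 + J(-592, -331))/(-118338 + 12123) = (77*3518 + (-331 + (-592)²))/(-118338 + 12123) = (270886 + (-331 + 350464))/(-106215) = (270886 + 350133)*(-1/106215) = 621019*(-1/106215) = -621019/106215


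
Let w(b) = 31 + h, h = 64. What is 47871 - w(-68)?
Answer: 47776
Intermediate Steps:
w(b) = 95 (w(b) = 31 + 64 = 95)
47871 - w(-68) = 47871 - 1*95 = 47871 - 95 = 47776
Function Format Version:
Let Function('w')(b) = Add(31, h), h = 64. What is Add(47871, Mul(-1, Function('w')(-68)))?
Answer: 47776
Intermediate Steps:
Function('w')(b) = 95 (Function('w')(b) = Add(31, 64) = 95)
Add(47871, Mul(-1, Function('w')(-68))) = Add(47871, Mul(-1, 95)) = Add(47871, -95) = 47776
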